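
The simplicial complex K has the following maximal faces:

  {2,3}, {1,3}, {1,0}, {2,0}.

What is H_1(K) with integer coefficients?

Take the total order 0 < 1 < 2 < 3 on the vertex set. Then K (dimension 1) consists of the simplices:

  0-simplices (4): [0], [1], [2], [3]
  1-simplices (4): [0,1], [0,2], [1,3], [2,3]

giving chain groups C_0 ≅ Z^4, C_1 ≅ Z^4.

The boundary map ∂_1: C_1 → C_0 sends each edge [p,q] (with p < q) to q − p.
As a 4×4 matrix over Z this has rank 3, with invariant factors (1,1,1).

Computing H_k = (kernel of ∂_k) / (image of ∂_{k+1}):

  H_1: rank ker ∂_1 − rank ∂_2 = (4 − 3) − 0 = 1, and there is no ∂_2, so H_1 = Z.

H_1 = Z.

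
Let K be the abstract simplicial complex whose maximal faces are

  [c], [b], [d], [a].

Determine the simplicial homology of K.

H_0 ≅ Z^4.

Fix the vertex order a < b < c < d and write every simplex with vertices in increasing order. Then dim K = 0 and the simplices of K are:

  0-simplices (4): a, b, c, d

so the chain groups are C_0 ≅ Z^4.

Reading off H_k = ker ∂_k / im ∂_{k+1}:

  H_0: rank C_0 − rank ∂_1 = 4 − 0 = 4, and there is no ∂_1, so H_0 = Z^4.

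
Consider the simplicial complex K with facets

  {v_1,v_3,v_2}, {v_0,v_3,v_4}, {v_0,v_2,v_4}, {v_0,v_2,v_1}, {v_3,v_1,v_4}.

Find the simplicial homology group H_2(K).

We work with the vertex ordering v_0 < v_1 < v_2 < v_3 < v_4. The simplices of K, each written with vertices in increasing order, are:

  0-simplices (5): [v_0], [v_1], [v_2], [v_3], [v_4]
  1-simplices (10): [v_0,v_1], [v_0,v_2], [v_0,v_3], [v_0,v_4], [v_1,v_2], [v_1,v_3], [v_1,v_4], [v_2,v_3], [v_2,v_4], [v_3,v_4]
  2-simplices (5): [v_0,v_1,v_2], [v_0,v_2,v_4], [v_0,v_3,v_4], [v_1,v_2,v_3], [v_1,v_3,v_4]

giving chain groups C_0 ≅ Z^5, C_1 ≅ Z^10, C_2 ≅ Z^5.

∂_1: C_1 → C_0 is given by ∂[p,q] = [q] − [p].
This gives a 5×10 integer matrix of rank 4; reducing to Smith normal form yields diagonal entries (1,1,1,1).

∂_2: C_2 → C_1 acts by ∂[p,q,r] = [q,r] − [p,r] + [p,q]. For instance
  ∂[v_0,v_1,v_2] = [v_1,v_2] − [v_0,v_2] + [v_0,v_1],
  ∂[v_1,v_2,v_3] = [v_2,v_3] − [v_1,v_3] + [v_1,v_2].
As a 10×5 matrix over Z this has rank 5, with invariant factors (1,1,1,1,1).

Now H_k = ker ∂_k / im ∂_{k+1}, so:

  H_2: rank ker ∂_2 − rank ∂_3 = (5 − 5) − 0 = 0, and there is no ∂_3, so H_2 = 0.

H_2 = 0.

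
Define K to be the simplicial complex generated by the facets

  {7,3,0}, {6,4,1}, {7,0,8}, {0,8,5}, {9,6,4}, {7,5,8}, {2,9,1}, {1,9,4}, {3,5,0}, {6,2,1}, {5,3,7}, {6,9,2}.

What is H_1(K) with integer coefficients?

H_1 ≅ 0.

Order the vertices as 0 < 1 < 2 < 3 < 4 < 5 < 6 < 7 < 8 < 9. Listing each simplex with vertices in this order, K has dimension 2 with simplices:

  0-simplices (10): [0], [1], [2], [3], [4], [5], [6], [7], [8], [9]
  1-simplices (18): [0,3], [0,5], [0,7], [0,8], [1,2], [1,4], [1,6], [1,9], [2,6], [2,9], [3,5], [3,7], [4,6], [4,9], [5,7], [5,8], [6,9], [7,8]
  2-simplices (12): [0,3,5], [0,3,7], [0,5,8], [0,7,8], [1,2,6], [1,2,9], [1,4,6], [1,4,9], [2,6,9], [3,5,7], [4,6,9], [5,7,8]

so the chain groups are C_0 ≅ Z^10, C_1 ≅ Z^18, C_2 ≅ Z^12.

Boundary ∂_1: C_1 → C_0 sends each edge [p,q] (with p < q) to q − p. For instance
  ∂[2,9] = [9] − [2].
As a 10×18 matrix over Z this has rank 8, with invariant factors (1,1,1,1,1,1,1,1).

∂_2: C_2 → C_1 sends each 2-simplex [p,q,r] to [q,r] − [p,r] + [p,q]. For instance
  ∂[5,7,8] = [7,8] − [5,8] + [5,7],
  ∂[1,4,6] = [4,6] − [1,6] + [1,4].
The 18×12 boundary matrix has rank 10 and Smith normal form diag(1,1,1,1,1,1,1,1,1,1).

From H_k ≅ ker(∂_k) / im(∂_{k+1}) we obtain:

  H_1: rank ker ∂_1 − rank ∂_2 = (18 − 8) − 10 = 0, and the invariant factors of ∂_2 are all 1, so H_1 = 0.

(K is a triangulation of the disjoint union of the 2-sphere S^2 and the 2-sphere S^2.)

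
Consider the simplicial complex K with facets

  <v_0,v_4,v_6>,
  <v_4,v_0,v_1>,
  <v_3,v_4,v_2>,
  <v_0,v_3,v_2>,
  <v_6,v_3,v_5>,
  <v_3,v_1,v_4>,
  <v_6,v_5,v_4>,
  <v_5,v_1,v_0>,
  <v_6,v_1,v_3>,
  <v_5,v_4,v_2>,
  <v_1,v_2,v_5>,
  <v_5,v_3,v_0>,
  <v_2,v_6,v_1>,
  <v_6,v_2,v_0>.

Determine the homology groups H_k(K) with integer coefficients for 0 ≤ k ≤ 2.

H_0 = Z,  H_1 = Z^2,  H_2 = Z.

Fix the vertex order v_0 < v_1 < v_2 < v_3 < v_4 < v_5 < v_6 and write every simplex with vertices in increasing order. Then dim K = 2 and the simplices of K are:

  0-simplices (7): [v_0], [v_1], [v_2], [v_3], [v_4], [v_5], [v_6]
  1-simplices (21): (21 of them)
  2-simplices (14): (14 of them)

Hence C_0 ≅ Z^7, C_1 ≅ Z^21, C_2 ≅ Z^14.

The boundary map ∂_1: C_1 → C_0 is given by ∂[p,q] = [q] − [p]. For instance
  ∂[v_1,v_6] = [v_6] − [v_1].
This gives a 7×21 integer matrix of rank 6; reducing to Smith normal form yields diagonal entries (1,1,1,1,1,1).

The boundary map ∂_2: C_2 → C_1 sends each 2-simplex [p,q,r] to [q,r] − [p,r] + [p,q]. For instance
  ∂[v_2,v_4,v_5] = [v_4,v_5] − [v_2,v_5] + [v_2,v_4],
  ∂[v_0,v_1,v_4] = [v_1,v_4] − [v_0,v_4] + [v_0,v_1].
The 21×14 boundary matrix has rank 13 and Smith normal form diag(1,1,1,1,1,1,1,1,1,1,1,1,1).

From H_k ≅ ker(∂_k) / im(∂_{k+1}) we obtain:

  H_0: rank C_0 − rank ∂_1 = 7 − 6 = 1, and the invariant factors of ∂_1 are all 1, so H_0 = Z.
  H_1: rank ker ∂_1 − rank ∂_2 = (21 − 6) − 13 = 2, and the invariant factors of ∂_2 are all 1, so H_1 = Z^2.
  H_2: rank ker ∂_2 − rank ∂_3 = (14 − 13) − 0 = 1, and there is no ∂_3, so H_2 = Z.

As a check, the Euler characteristic is 7 − 21 + 14 = 0, which agrees with 1 − 2 + 1 = 0.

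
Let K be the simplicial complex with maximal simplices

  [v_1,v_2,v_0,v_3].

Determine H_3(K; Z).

Fix the vertex order v_0 < v_1 < v_2 < v_3 and write every simplex with vertices in increasing order. Then dim K = 3 and the simplices of K are:

  0-simplices (4): [v_0], [v_1], [v_2], [v_3]
  1-simplices (6): [v_0,v_1], [v_0,v_2], [v_0,v_3], [v_1,v_2], [v_1,v_3], [v_2,v_3]
  2-simplices (4): [v_0,v_1,v_2], [v_0,v_1,v_3], [v_0,v_2,v_3], [v_1,v_2,v_3]
  3-simplices (1): [v_0,v_1,v_2,v_3]

giving chain groups C_0 ≅ Z^4, C_1 ≅ Z^6, C_2 ≅ Z^4, C_3 ≅ Z^1.

The boundary map ∂_1: C_1 → C_0 maps an edge to its endpoints' difference, ∂[p,q] = q − p. For instance
  ∂[v_2,v_3] = [v_3] − [v_2].
The resulting 4×6 matrix has rank 3, and its Smith normal form has invariant factors (1,1,1).

The boundary map ∂_2: C_2 → C_1 acts by ∂[p,q,r] = [q,r] − [p,r] + [p,q]. For instance
  ∂[v_0,v_1,v_3] = [v_1,v_3] − [v_0,v_3] + [v_0,v_1],
  ∂[v_0,v_1,v_2] = [v_1,v_2] − [v_0,v_2] + [v_0,v_1].
This gives a 6×4 integer matrix of rank 3; reducing to Smith normal form yields diagonal entries (1,1,1).

∂_3: C_3 → C_2 sends each 3-simplex σ to the alternating sum Σ_i (−1)^i (σ with its i-th vertex removed). For instance
  ∂[v_0,v_1,v_2,v_3] = [v_1,v_2,v_3] − [v_0,v_2,v_3] + [v_0,v_1,v_3] − [v_0,v_1,v_2].
This gives a 4×1 integer matrix of rank 1; reducing to Smith normal form yields diagonal entries (1).

From H_k ≅ ker(∂_k) / im(∂_{k+1}) we obtain:

  H_3: rank ker ∂_3 − rank ∂_4 = (1 − 1) − 0 = 0, and there is no ∂_4, so H_3 ≅ 0.

(K is a triangulation of the 3-simplex.)

H_3 ≅ 0.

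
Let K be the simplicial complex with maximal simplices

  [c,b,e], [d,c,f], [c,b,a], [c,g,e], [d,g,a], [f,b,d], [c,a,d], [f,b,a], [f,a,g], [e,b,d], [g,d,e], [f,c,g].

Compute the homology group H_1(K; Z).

H_1 ≅ Z/2Z.

We work with the vertex ordering a < b < c < d < e < f < g. The simplices of K, each written with vertices in increasing order, are:

  0-simplices (7): a, b, c, d, e, f, g
  1-simplices (18): ab, ac, ad, af, ag, bc, bd, be, bf, cd, ce, cf, cg, de, df, dg, eg, fg
  2-simplices (12): abc, abf, acd, adg, afg, bce, bde, bdf, cdf, ceg, cfg, deg

so the chain groups are C_0 ≅ Z^7, C_1 ≅ Z^18, C_2 ≅ Z^12.

The boundary map ∂_1: C_1 → C_0 maps an edge to its endpoints' difference, ∂[p,q] = q − p.
As a 7×18 matrix over Z this has rank 6, with invariant factors (1,1,1,1,1,1).

∂_2: C_2 → C_1 maps a triangle to the signed sum of its edges. For instance
  ∂bde = de − be + bd,
  ∂abf = bf − af + ab.
As a 18×12 matrix over Z this has rank 12, with invariant factors (1,1,1,1,1,1,1,1,1,1,1,2).

From H_k ≅ ker(∂_k) / im(∂_{k+1}) we obtain:

  H_1: rank ker ∂_1 − rank ∂_2 = (18 − 6) − 12 = 0, and ∂_2 has invariant factor 2 > 1, so H_1 ≅ Z/2Z.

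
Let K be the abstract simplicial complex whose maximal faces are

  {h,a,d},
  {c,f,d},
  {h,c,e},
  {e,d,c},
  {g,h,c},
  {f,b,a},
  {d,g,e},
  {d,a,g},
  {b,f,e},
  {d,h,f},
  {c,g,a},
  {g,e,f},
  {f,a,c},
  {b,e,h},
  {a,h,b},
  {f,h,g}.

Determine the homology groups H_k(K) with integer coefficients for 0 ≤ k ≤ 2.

H_0 ≅ Z,  H_1 ≅ Z^2,  H_2 ≅ Z.

We work with the vertex ordering a < b < c < d < e < f < g < h. The simplices of K, each written with vertices in increasing order, are:

  0-simplices (8): a, b, c, d, e, f, g, h
  1-simplices (24): ab, ac, ad, af, ag, ah, be, bf, bh, cd, ce, cf, cg, ch, de, df, dg, dh, ef, eg, eh, fg, fh, gh
  2-simplices (16): abf, abh, acf, acg, adg, adh, bef, beh, cde, cdf, ceh, cgh, deg, dfh, efg, fgh

so the chain groups are C_0 ≅ Z^8, C_1 ≅ Z^24, C_2 ≅ Z^16.

∂_1: C_1 → C_0 sends each edge [p,q] (with p < q) to q − p.
This gives a 8×24 integer matrix of rank 7; reducing to Smith normal form yields diagonal entries (1,1,1,1,1,1,1).

∂_2: C_2 → C_1 sends each 2-simplex [p,q,r] to [q,r] − [p,r] + [p,q]. For instance
  ∂cdf = df − cf + cd,
  ∂acf = cf − af + ac.
This gives a 24×16 integer matrix of rank 15; reducing to Smith normal form yields diagonal entries (1,1,1,1,1,1,1,1,1,1,1,1,1,1,1).

From H_k ≅ ker(∂_k) / im(∂_{k+1}) we obtain:

  H_0: rank C_0 − rank ∂_1 = 8 − 7 = 1, and the invariant factors of ∂_1 are all 1, so H_0 = Z.
  H_1: rank ker ∂_1 − rank ∂_2 = (24 − 7) − 15 = 2, and the invariant factors of ∂_2 are all 1, so H_1 = Z^2.
  H_2: rank ker ∂_2 − rank ∂_3 = (16 − 15) − 0 = 1, and there is no ∂_3, so H_2 = Z.

As a check, the Euler characteristic is 8 − 24 + 16 = 0, which agrees with 1 − 2 + 1 = 0.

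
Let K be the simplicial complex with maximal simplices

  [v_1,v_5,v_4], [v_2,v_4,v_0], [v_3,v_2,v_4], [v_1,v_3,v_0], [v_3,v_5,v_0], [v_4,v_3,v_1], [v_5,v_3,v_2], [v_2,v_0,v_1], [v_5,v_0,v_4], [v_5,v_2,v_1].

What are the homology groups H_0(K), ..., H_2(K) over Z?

We work with the vertex ordering v_0 < v_1 < v_2 < v_3 < v_4 < v_5. The simplices of K, each written with vertices in increasing order, are:

  0-simplices (6): [v_0], [v_1], [v_2], [v_3], [v_4], [v_5]
  1-simplices (15): (15 of them)
  2-simplices (10): [v_0,v_1,v_2], [v_0,v_1,v_3], [v_0,v_2,v_4], [v_0,v_3,v_5], [v_0,v_4,v_5], [v_1,v_2,v_5], [v_1,v_3,v_4], [v_1,v_4,v_5], [v_2,v_3,v_4], [v_2,v_3,v_5]

giving chain groups C_0 ≅ Z^6, C_1 ≅ Z^15, C_2 ≅ Z^10.

The boundary map ∂_1: C_1 → C_0 sends each edge [p,q] (with p < q) to q − p. For instance
  ∂[v_2,v_4] = [v_4] − [v_2].
As a 6×15 matrix over Z this has rank 5, with invariant factors (1,1,1,1,1).

∂_2: C_2 → C_1 sends each 2-simplex [p,q,r] to [q,r] − [p,r] + [p,q]. For instance
  ∂[v_2,v_3,v_4] = [v_3,v_4] − [v_2,v_4] + [v_2,v_3],
  ∂[v_1,v_3,v_4] = [v_3,v_4] − [v_1,v_4] + [v_1,v_3].
The 15×10 boundary matrix has rank 10 and Smith normal form diag(1,1,1,1,1,1,1,1,1,2).

Now H_k = ker ∂_k / im ∂_{k+1}, so:

  H_0: rank C_0 − rank ∂_1 = 6 − 5 = 1, and the invariant factors of ∂_1 are all 1, so H_0 = Z.
  H_1: rank ker ∂_1 − rank ∂_2 = (15 − 5) − 10 = 0, and ∂_2 has invariant factor 2 > 1, so H_1 = Z/2Z.
  H_2: rank ker ∂_2 − rank ∂_3 = (10 − 10) − 0 = 0, and there is no ∂_3, so H_2 = 0.

As a check, the Euler characteristic is 6 − 15 + 10 = 1, which agrees with 1 − 0 + 0 = 1.

H_0 = Z,  H_1 = Z/2Z,  H_2 = 0.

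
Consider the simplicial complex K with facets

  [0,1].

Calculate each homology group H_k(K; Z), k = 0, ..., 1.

H_0 = Z,  H_1 = 0.

Take the total order 0 < 1 on the vertex set. Then K (dimension 1) consists of the simplices:

  0-simplices (2): [0], [1]
  1-simplices (1): [0,1]

Hence C_0 ≅ Z^2, C_1 ≅ Z^1.

Boundary ∂_1: C_1 → C_0 sends each edge [p,q] (with p < q) to q − p. For instance
  ∂[0,1] = [1] − [0].
The resulting 2×1 matrix has rank 1, and its Smith normal form has invariant factors (1).

Reading off H_k = ker ∂_k / im ∂_{k+1}:

  H_0: rank C_0 − rank ∂_1 = 2 − 1 = 1, and the invariant factors of ∂_1 are all 1, so H_0 = Z.
  H_1: rank ker ∂_1 − rank ∂_2 = (1 − 1) − 0 = 0, and there is no ∂_2, so H_1 = 0.

As a check, the Euler characteristic is 2 − 1 = 1, which agrees with 1 − 0 = 1.
(K is a triangulation of the 1-simplex.)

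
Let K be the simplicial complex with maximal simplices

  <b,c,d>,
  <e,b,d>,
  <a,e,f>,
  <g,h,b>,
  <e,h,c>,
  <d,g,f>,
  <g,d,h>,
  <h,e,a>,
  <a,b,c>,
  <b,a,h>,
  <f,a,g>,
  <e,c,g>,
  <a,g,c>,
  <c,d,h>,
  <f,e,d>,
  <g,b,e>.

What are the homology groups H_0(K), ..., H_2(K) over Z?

H_0 ≅ Z,  H_1 ≅ Z^2,  H_2 ≅ Z.

We work with the vertex ordering a < b < c < d < e < f < g < h. The simplices of K, each written with vertices in increasing order, are:

  0-simplices (8): a, b, c, d, e, f, g, h
  1-simplices (24): ab, ac, ae, af, ag, ah, bc, bd, be, bg, bh, cd, ce, cg, ch, de, df, dg, dh, ef, eg, eh, fg, gh
  2-simplices (16): abc, abh, acg, aef, aeh, afg, bcd, bde, beg, bgh, cdh, ceg, ceh, def, dfg, dgh

giving chain groups C_0 ≅ Z^8, C_1 ≅ Z^24, C_2 ≅ Z^16.

Boundary ∂_1: C_1 → C_0 sends each edge [p,q] (with p < q) to q − p. For instance
  ∂cd = d − c.
The resulting 8×24 matrix has rank 7, and its Smith normal form has invariant factors (1,1,1,1,1,1,1).

∂_2: C_2 → C_1 maps a triangle to the signed sum of its edges. For instance
  ∂ceh = eh − ch + ce,
  ∂bde = de − be + bd.
The 24×16 boundary matrix has rank 15 and Smith normal form diag(1,1,1,1,1,1,1,1,1,1,1,1,1,1,1).

Computing H_k = (kernel of ∂_k) / (image of ∂_{k+1}):

  H_0: rank C_0 − rank ∂_1 = 8 − 7 = 1, and the invariant factors of ∂_1 are all 1, so H_0 ≅ Z.
  H_1: rank ker ∂_1 − rank ∂_2 = (24 − 7) − 15 = 2, and the invariant factors of ∂_2 are all 1, so H_1 ≅ Z^2.
  H_2: rank ker ∂_2 − rank ∂_3 = (16 − 15) − 0 = 1, and there is no ∂_3, so H_2 ≅ Z.

(K is a triangulation of the torus T^2.)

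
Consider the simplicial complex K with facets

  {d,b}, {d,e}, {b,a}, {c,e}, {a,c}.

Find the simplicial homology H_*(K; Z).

Order the vertices as a < b < c < d < e. Listing each simplex with vertices in this order, K has dimension 1 with simplices:

  0-simplices (5): a, b, c, d, e
  1-simplices (5): ab, ac, bd, ce, de

so the chain groups are C_0 ≅ Z^5, C_1 ≅ Z^5.

The boundary map ∂_1: C_1 → C_0 maps an edge to its endpoints' difference, ∂[p,q] = q − p. For instance
  ∂de = e − d.
This gives a 5×5 integer matrix of rank 4; reducing to Smith normal form yields diagonal entries (1,1,1,1).

Now H_k = ker ∂_k / im ∂_{k+1}, so:

  H_0: rank C_0 − rank ∂_1 = 5 − 4 = 1, and the invariant factors of ∂_1 are all 1, so H_0 ≅ Z.
  H_1: rank ker ∂_1 − rank ∂_2 = (5 − 4) − 0 = 1, and there is no ∂_2, so H_1 ≅ Z.

H_0 = Z,  H_1 = Z.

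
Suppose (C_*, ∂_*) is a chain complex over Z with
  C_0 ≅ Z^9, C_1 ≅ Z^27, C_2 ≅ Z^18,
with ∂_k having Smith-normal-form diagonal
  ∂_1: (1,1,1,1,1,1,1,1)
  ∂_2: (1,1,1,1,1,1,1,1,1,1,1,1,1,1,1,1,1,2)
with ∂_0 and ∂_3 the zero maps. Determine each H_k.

H_0: b_0 = 9 − 0 − 8 = 1; torsion from ∂_1 factors > 1: none. So H_0 ≅ Z.
H_1: b_1 = 27 − 8 − 18 = 1; torsion from ∂_2 factors > 1: [2]. So H_1 ≅ Z ⊕ Z/2.
H_2: b_2 = 18 − 18 − 0 = 0; torsion from ∂_3 factors > 1: none. So H_2 ≅ 0.

H_0 ≅ Z,  H_1 ≅ Z ⊕ Z/2,  H_2 = 0.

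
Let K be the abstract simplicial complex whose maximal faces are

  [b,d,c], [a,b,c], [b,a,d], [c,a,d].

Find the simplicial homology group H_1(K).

Order the vertices as a < b < c < d. Listing each simplex with vertices in this order, K has dimension 2 with simplices:

  0-simplices (4): a, b, c, d
  1-simplices (6): ab, ac, ad, bc, bd, cd
  2-simplices (4): abc, abd, acd, bcd

Hence C_0 ≅ Z^4, C_1 ≅ Z^6, C_2 ≅ Z^4.

The boundary map ∂_1: C_1 → C_0 maps an edge to its endpoints' difference, ∂[p,q] = q − p.
This gives a 4×6 integer matrix of rank 3; reducing to Smith normal form yields diagonal entries (1,1,1).

∂_2: C_2 → C_1 sends each 2-simplex [p,q,r] to [q,r] − [p,r] + [p,q]. For instance
  ∂acd = cd − ad + ac,
  ∂abd = bd − ad + ab.
The 6×4 boundary matrix has rank 3 and Smith normal form diag(1,1,1).

From H_k ≅ ker(∂_k) / im(∂_{k+1}) we obtain:

  H_1: rank ker ∂_1 − rank ∂_2 = (6 − 3) − 3 = 0, and the invariant factors of ∂_2 are all 1, so H_1 ≅ 0.

H_1 ≅ 0.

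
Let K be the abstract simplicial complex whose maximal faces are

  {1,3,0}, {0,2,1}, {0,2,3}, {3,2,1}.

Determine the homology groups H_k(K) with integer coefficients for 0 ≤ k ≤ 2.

H_0 ≅ Z,  H_1 = 0,  H_2 ≅ Z.

Take the total order 0 < 1 < 2 < 3 on the vertex set. Then K (dimension 2) consists of the simplices:

  0-simplices (4): [0], [1], [2], [3]
  1-simplices (6): [0,1], [0,2], [0,3], [1,2], [1,3], [2,3]
  2-simplices (4): [0,1,2], [0,1,3], [0,2,3], [1,2,3]

Hence C_0 ≅ Z^4, C_1 ≅ Z^6, C_2 ≅ Z^4.

The boundary map ∂_1: C_1 → C_0 sends each edge [p,q] (with p < q) to q − p. For instance
  ∂[1,2] = [2] − [1].
As a 4×6 matrix over Z this has rank 3, with invariant factors (1,1,1).

∂_2: C_2 → C_1 sends each 2-simplex [p,q,r] to [q,r] − [p,r] + [p,q]. For instance
  ∂[0,1,2] = [1,2] − [0,2] + [0,1],
  ∂[0,1,3] = [1,3] − [0,3] + [0,1].
The resulting 6×4 matrix has rank 3, and its Smith normal form has invariant factors (1,1,1).

From H_k ≅ ker(∂_k) / im(∂_{k+1}) we obtain:

  H_0: rank C_0 − rank ∂_1 = 4 − 3 = 1, and the invariant factors of ∂_1 are all 1, so H_0 = Z.
  H_1: rank ker ∂_1 − rank ∂_2 = (6 − 3) − 3 = 0, and the invariant factors of ∂_2 are all 1, so H_1 = 0.
  H_2: rank ker ∂_2 − rank ∂_3 = (4 − 3) − 0 = 1, and there is no ∂_3, so H_2 = Z.

As a check, the Euler characteristic is 4 − 6 + 4 = 2, which agrees with 1 − 0 + 1 = 2.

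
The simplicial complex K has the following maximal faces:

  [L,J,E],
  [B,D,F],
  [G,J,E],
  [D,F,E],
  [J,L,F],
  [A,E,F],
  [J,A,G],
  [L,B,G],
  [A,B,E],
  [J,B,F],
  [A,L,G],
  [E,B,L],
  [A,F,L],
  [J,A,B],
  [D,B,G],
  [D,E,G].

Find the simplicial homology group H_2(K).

H_2 ≅ Z.

K has 8 vertices, 24 edges, 16 triangles.
rank ∂_2 = 15, rank ∂_3 = 0 ⇒ b_2 = 16 − 15 − 0 = 1. So H_2 = Z.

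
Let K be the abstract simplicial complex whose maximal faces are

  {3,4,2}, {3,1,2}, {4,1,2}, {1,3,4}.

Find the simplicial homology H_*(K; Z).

H_0 = Z,  H_1 = 0,  H_2 = Z.

Fix the vertex order 1 < 2 < 3 < 4 and write every simplex with vertices in increasing order. Then dim K = 2 and the simplices of K are:

  0-simplices (4): [1], [2], [3], [4]
  1-simplices (6): [1,2], [1,3], [1,4], [2,3], [2,4], [3,4]
  2-simplices (4): [1,2,3], [1,2,4], [1,3,4], [2,3,4]

Hence C_0 ≅ Z^4, C_1 ≅ Z^6, C_2 ≅ Z^4.

∂_1: C_1 → C_0 sends each edge [p,q] (with p < q) to q − p.
As a 4×6 matrix over Z this has rank 3, with invariant factors (1,1,1).

∂_2: C_2 → C_1 sends each 2-simplex [p,q,r] to [q,r] − [p,r] + [p,q]. For instance
  ∂[2,3,4] = [3,4] − [2,4] + [2,3],
  ∂[1,2,4] = [2,4] − [1,4] + [1,2].
This gives a 6×4 integer matrix of rank 3; reducing to Smith normal form yields diagonal entries (1,1,1).

Now H_k = ker ∂_k / im ∂_{k+1}, so:

  H_0: rank C_0 − rank ∂_1 = 4 − 3 = 1, and the invariant factors of ∂_1 are all 1, so H_0 = Z.
  H_1: rank ker ∂_1 − rank ∂_2 = (6 − 3) − 3 = 0, and the invariant factors of ∂_2 are all 1, so H_1 = 0.
  H_2: rank ker ∂_2 − rank ∂_3 = (4 − 3) − 0 = 1, and there is no ∂_3, so H_2 = Z.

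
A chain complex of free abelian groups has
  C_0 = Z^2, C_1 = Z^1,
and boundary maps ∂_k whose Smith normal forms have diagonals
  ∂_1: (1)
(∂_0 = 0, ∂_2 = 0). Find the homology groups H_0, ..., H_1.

H_0 ≅ Z,  H_1 = 0.

H_0: b_0 = 2 − 0 − 1 = 1; torsion from ∂_1 factors > 1: none. So H_0 ≅ Z.
H_1: b_1 = 1 − 1 − 0 = 0; torsion from ∂_2 factors > 1: none. So H_1 ≅ 0.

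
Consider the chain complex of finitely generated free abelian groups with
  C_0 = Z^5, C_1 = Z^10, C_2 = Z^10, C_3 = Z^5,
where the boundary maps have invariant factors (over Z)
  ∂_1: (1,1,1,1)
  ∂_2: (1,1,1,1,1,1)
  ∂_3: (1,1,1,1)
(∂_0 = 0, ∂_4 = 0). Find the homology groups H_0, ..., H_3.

H_0 = Z,  H_1 = 0,  H_2 = 0,  H_3 = Z.

H_0: b_0 = 5 − 0 − 4 = 1; torsion from ∂_1 factors > 1: none. So H_0 = Z.
H_1: b_1 = 10 − 4 − 6 = 0; torsion from ∂_2 factors > 1: none. So H_1 = 0.
H_2: b_2 = 10 − 6 − 4 = 0; torsion from ∂_3 factors > 1: none. So H_2 = 0.
H_3: b_3 = 5 − 4 − 0 = 1; torsion from ∂_4 factors > 1: none. So H_3 = Z.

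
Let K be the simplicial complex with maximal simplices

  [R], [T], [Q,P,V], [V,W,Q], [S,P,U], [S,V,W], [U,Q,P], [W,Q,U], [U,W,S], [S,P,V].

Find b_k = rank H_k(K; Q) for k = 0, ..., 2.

b_0 = 3, b_1 = 0, b_2 = 1.

Take the total order P < Q < R < S < T < U < V < W on the vertex set. Then K (dimension 2) consists of the simplices:

  0-simplices (8): P, Q, R, S, T, U, V, W
  1-simplices (12): PQ, PS, PU, PV, QU, QV, QW, SU, SV, SW, UW, VW
  2-simplices (8): PQU, PQV, PSU, PSV, QUW, QVW, SUW, SVW

giving chain groups C_0 ≅ Z^8, C_1 ≅ Z^12, C_2 ≅ Z^8.

Boundary ∂_1: C_1 → C_0 sends each edge [p,q] (with p < q) to q − p. For instance
  ∂QU = U − Q.
As a 8×12 matrix over Z this has rank 5, with invariant factors (1,1,1,1,1).

The boundary map ∂_2: C_2 → C_1 maps a triangle to the signed sum of its edges. For instance
  ∂PQV = QV − PV + PQ,
  ∂QVW = VW − QW + QV.
The 12×8 boundary matrix has rank 7 and Smith normal form diag(1,1,1,1,1,1,1).

Now H_k = ker ∂_k / im ∂_{k+1}, so:

  H_0: rank C_0 − rank ∂_1 = 8 − 5 = 3, and the invariant factors of ∂_1 are all 1, so H_0 = Z^3.
  H_1: rank ker ∂_1 − rank ∂_2 = (12 − 5) − 7 = 0, and the invariant factors of ∂_2 are all 1, so H_1 = 0.
  H_2: rank ker ∂_2 − rank ∂_3 = (8 − 7) − 0 = 1, and there is no ∂_3, so H_2 = Z.

Hence the Betti numbers are b_0 = 3, b_1 = 0, b_2 = 1.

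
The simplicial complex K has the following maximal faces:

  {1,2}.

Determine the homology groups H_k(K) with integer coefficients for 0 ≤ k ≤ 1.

Order the vertices as 1 < 2. Listing each simplex with vertices in this order, K has dimension 1 with simplices:

  0-simplices (2): [1], [2]
  1-simplices (1): [1,2]

so the chain groups are C_0 ≅ Z^2, C_1 ≅ Z^1.

∂_1: C_1 → C_0 maps an edge to its endpoints' difference, ∂[p,q] = q − p. For instance
  ∂[1,2] = [2] − [1].
The 2×1 boundary matrix has rank 1 and Smith normal form diag(1).

From H_k ≅ ker(∂_k) / im(∂_{k+1}) we obtain:

  H_0: rank C_0 − rank ∂_1 = 2 − 1 = 1, and the invariant factors of ∂_1 are all 1, so H_0 = Z.
  H_1: rank ker ∂_1 − rank ∂_2 = (1 − 1) − 0 = 0, and there is no ∂_2, so H_1 = 0.

H_0 = Z,  H_1 = 0.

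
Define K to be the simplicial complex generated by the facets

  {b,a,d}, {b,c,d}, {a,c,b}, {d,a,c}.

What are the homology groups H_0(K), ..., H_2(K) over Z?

Fix the vertex order a < b < c < d and write every simplex with vertices in increasing order. Then dim K = 2 and the simplices of K are:

  0-simplices (4): a, b, c, d
  1-simplices (6): ab, ac, ad, bc, bd, cd
  2-simplices (4): abc, abd, acd, bcd

giving chain groups C_0 ≅ Z^4, C_1 ≅ Z^6, C_2 ≅ Z^4.

∂_1: C_1 → C_0 maps an edge to its endpoints' difference, ∂[p,q] = q − p. For instance
  ∂ab = b − a.
The 4×6 boundary matrix has rank 3 and Smith normal form diag(1,1,1).

The boundary map ∂_2: C_2 → C_1 maps a triangle to the signed sum of its edges. For instance
  ∂abd = bd − ad + ab,
  ∂acd = cd − ad + ac.
This gives a 6×4 integer matrix of rank 3; reducing to Smith normal form yields diagonal entries (1,1,1).

Computing H_k = (kernel of ∂_k) / (image of ∂_{k+1}):

  H_0: rank C_0 − rank ∂_1 = 4 − 3 = 1, and the invariant factors of ∂_1 are all 1, so H_0 = Z.
  H_1: rank ker ∂_1 − rank ∂_2 = (6 − 3) − 3 = 0, and the invariant factors of ∂_2 are all 1, so H_1 = 0.
  H_2: rank ker ∂_2 − rank ∂_3 = (4 − 3) − 0 = 1, and there is no ∂_3, so H_2 = Z.

H_0 ≅ Z,  H_1 = 0,  H_2 ≅ Z.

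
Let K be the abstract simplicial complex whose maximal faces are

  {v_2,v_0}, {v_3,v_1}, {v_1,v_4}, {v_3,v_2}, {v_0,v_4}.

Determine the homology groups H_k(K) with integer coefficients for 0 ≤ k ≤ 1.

K has 5 vertices, 5 edges.
rank ∂_0 = 0, rank ∂_1 = 4 ⇒ b_0 = 5 − 0 − 4 = 1; all invariant factors of ∂_1 are 1 so no torsion. So H_0 ≅ Z.
rank ∂_1 = 4, rank ∂_2 = 0 ⇒ b_1 = 5 − 4 − 0 = 1. So H_1 ≅ Z.

H_0 = Z,  H_1 = Z.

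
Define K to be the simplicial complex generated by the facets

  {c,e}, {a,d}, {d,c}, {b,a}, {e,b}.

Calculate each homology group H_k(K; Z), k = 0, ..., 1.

H_0 ≅ Z,  H_1 ≅ Z.

Fix the vertex order a < b < c < d < e and write every simplex with vertices in increasing order. Then dim K = 1 and the simplices of K are:

  0-simplices (5): a, b, c, d, e
  1-simplices (5): ab, ad, be, cd, ce

giving chain groups C_0 ≅ Z^5, C_1 ≅ Z^5.

Boundary ∂_1: C_1 → C_0 sends each edge [p,q] (with p < q) to q − p. For instance
  ∂cd = d − c.
The 5×5 boundary matrix has rank 4 and Smith normal form diag(1,1,1,1).

Computing H_k = (kernel of ∂_k) / (image of ∂_{k+1}):

  H_0: rank C_0 − rank ∂_1 = 5 − 4 = 1, and the invariant factors of ∂_1 are all 1, so H_0 = Z.
  H_1: rank ker ∂_1 − rank ∂_2 = (5 − 4) − 0 = 1, and there is no ∂_2, so H_1 = Z.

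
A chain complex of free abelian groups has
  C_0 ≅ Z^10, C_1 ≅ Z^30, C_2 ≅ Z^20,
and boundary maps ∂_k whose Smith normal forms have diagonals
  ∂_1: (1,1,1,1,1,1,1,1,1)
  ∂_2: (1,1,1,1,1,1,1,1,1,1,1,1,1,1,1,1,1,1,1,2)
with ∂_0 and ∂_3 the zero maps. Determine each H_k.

H_0: b_0 = 10 − 0 − 9 = 1; torsion from ∂_1 factors > 1: none. So H_0 = Z.
H_1: b_1 = 30 − 9 − 20 = 1; torsion from ∂_2 factors > 1: [2]. So H_1 = Z ⊕ Z_2.
H_2: b_2 = 20 − 20 − 0 = 0; torsion from ∂_3 factors > 1: none. So H_2 = 0.

H_0 = Z,  H_1 = Z ⊕ Z_2,  H_2 = 0.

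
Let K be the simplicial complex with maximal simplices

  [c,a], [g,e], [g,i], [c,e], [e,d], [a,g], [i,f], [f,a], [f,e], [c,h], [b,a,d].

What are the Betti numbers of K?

Take the total order a < b < c < d < e < f < g < h < i on the vertex set. Then K (dimension 2) consists of the simplices:

  0-simplices (9): a, b, c, d, e, f, g, h, i
  1-simplices (13): ab, ac, ad, af, ag, bd, ce, ch, de, ef, eg, fi, gi
  2-simplices (1): abd

giving chain groups C_0 ≅ Z^9, C_1 ≅ Z^13, C_2 ≅ Z^1.

∂_1: C_1 → C_0 maps an edge to its endpoints' difference, ∂[p,q] = q − p. For instance
  ∂gi = i − g.
As a 9×13 matrix over Z this has rank 8, with invariant factors (1,1,1,1,1,1,1,1).

The boundary map ∂_2: C_2 → C_1 maps a triangle to the signed sum of its edges. For instance
  ∂abd = bd − ad + ab.
The resulting 13×1 matrix has rank 1, and its Smith normal form has invariant factors (1).

Now H_k = ker ∂_k / im ∂_{k+1}, so:

  H_0: rank C_0 − rank ∂_1 = 9 − 8 = 1, and the invariant factors of ∂_1 are all 1, so H_0 = Z.
  H_1: rank ker ∂_1 − rank ∂_2 = (13 − 8) − 1 = 4, and the invariant factors of ∂_2 are all 1, so H_1 = Z^4.
  H_2: rank ker ∂_2 − rank ∂_3 = (1 − 1) − 0 = 0, and there is no ∂_3, so H_2 = 0.

As a check, the Euler characteristic is 9 − 13 + 1 = -3, which agrees with 1 − 4 + 0 = -3.

Hence the Betti numbers are b_0 = 1, b_1 = 4, b_2 = 0.

b_0 = 1, b_1 = 4, b_2 = 0.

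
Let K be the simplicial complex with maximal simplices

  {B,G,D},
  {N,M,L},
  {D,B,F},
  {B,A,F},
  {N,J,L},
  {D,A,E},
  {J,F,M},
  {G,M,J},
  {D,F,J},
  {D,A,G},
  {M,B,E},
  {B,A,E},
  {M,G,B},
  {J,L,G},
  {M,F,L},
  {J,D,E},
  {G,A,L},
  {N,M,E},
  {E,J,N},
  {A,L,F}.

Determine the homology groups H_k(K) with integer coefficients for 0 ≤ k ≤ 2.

We work with the vertex ordering A < B < D < E < F < G < J < L < M < N. The simplices of K, each written with vertices in increasing order, are:

  0-simplices (10): A, B, D, E, F, G, J, L, M, N
  1-simplices (30): AB, AD, AE, AF, AG, AL, BD, BE, BF, BG, BM, DE, DF, DG, DJ, EJ, EM, EN, FJ, FL, FM, GJ, GL, GM, JL, JM, JN, LM, LN, MN
  2-simplices (20): ABE, ABF, ADE, ADG, AFL, AGL, BDF, BDG, BEM, BGM, DEJ, DFJ, EJN, EMN, FJM, FLM, GJL, GJM, JLN, LMN

giving chain groups C_0 ≅ Z^10, C_1 ≅ Z^30, C_2 ≅ Z^20.

The boundary map ∂_1: C_1 → C_0 sends each edge [p,q] (with p < q) to q − p. For instance
  ∂JL = L − J.
The resulting 10×30 matrix has rank 9, and its Smith normal form has invariant factors (1,1,1,1,1,1,1,1,1).

The boundary map ∂_2: C_2 → C_1 acts by ∂[p,q,r] = [q,r] − [p,r] + [p,q]. For instance
  ∂AGL = GL − AL + AG,
  ∂AFL = FL − AL + AF.
As a 30×20 matrix over Z this has rank 20, with invariant factors (1,1,1,1,1,1,1,1,1,1,1,1,1,1,1,1,1,1,1,2).

Computing H_k = (kernel of ∂_k) / (image of ∂_{k+1}):

  H_0: rank C_0 − rank ∂_1 = 10 − 9 = 1, and the invariant factors of ∂_1 are all 1, so H_0 ≅ Z.
  H_1: rank ker ∂_1 − rank ∂_2 = (30 − 9) − 20 = 1, and ∂_2 has invariant factor 2 > 1, so H_1 ≅ Z ⊕ Z/2.
  H_2: rank ker ∂_2 − rank ∂_3 = (20 − 20) − 0 = 0, and there is no ∂_3, so H_2 ≅ 0.

(K is a triangulation of the Klein bottle.)

H_0 ≅ Z,  H_1 ≅ Z ⊕ Z/2,  H_2 = 0.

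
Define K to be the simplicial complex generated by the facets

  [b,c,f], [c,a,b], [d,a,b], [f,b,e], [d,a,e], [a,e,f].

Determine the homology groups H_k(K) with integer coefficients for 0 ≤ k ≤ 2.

Fix the vertex order a < b < c < d < e < f and write every simplex with vertices in increasing order. Then dim K = 2 and the simplices of K are:

  0-simplices (6): a, b, c, d, e, f
  1-simplices (12): ab, ac, ad, ae, af, bc, bd, be, bf, cf, de, ef
  2-simplices (6): abc, abd, ade, aef, bcf, bef

giving chain groups C_0 ≅ Z^6, C_1 ≅ Z^12, C_2 ≅ Z^6.

The boundary map ∂_1: C_1 → C_0 is given by ∂[p,q] = [q] − [p].
As a 6×12 matrix over Z this has rank 5, with invariant factors (1,1,1,1,1).

Boundary ∂_2: C_2 → C_1 sends each 2-simplex [p,q,r] to [q,r] − [p,r] + [p,q]. For instance
  ∂bef = ef − bf + be,
  ∂abd = bd − ad + ab.
This gives a 12×6 integer matrix of rank 6; reducing to Smith normal form yields diagonal entries (1,1,1,1,1,1).

Computing H_k = (kernel of ∂_k) / (image of ∂_{k+1}):

  H_0: rank C_0 − rank ∂_1 = 6 − 5 = 1, and the invariant factors of ∂_1 are all 1, so H_0 = Z.
  H_1: rank ker ∂_1 − rank ∂_2 = (12 − 5) − 6 = 1, and the invariant factors of ∂_2 are all 1, so H_1 = Z.
  H_2: rank ker ∂_2 − rank ∂_3 = (6 − 6) − 0 = 0, and there is no ∂_3, so H_2 = 0.

H_0 = Z,  H_1 = Z,  H_2 = 0.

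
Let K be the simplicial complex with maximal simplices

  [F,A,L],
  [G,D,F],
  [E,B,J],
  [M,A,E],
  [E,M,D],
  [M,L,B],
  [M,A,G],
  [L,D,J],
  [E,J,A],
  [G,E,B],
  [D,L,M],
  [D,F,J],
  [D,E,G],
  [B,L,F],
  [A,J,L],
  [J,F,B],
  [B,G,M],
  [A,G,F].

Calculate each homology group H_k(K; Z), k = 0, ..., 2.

H_0 ≅ Z,  H_1 ≅ Z × Z/2,  H_2 = 0.

Take the total order A < B < D < E < F < G < J < L < M on the vertex set. Then K (dimension 2) consists of the simplices:

  0-simplices (9): A, B, D, E, F, G, J, L, M
  1-simplices (27): AE, AF, AG, AJ, AL, AM, BE, BF, BG, BJ, BL, BM, DE, DF, DG, DJ, DL, DM, EG, EJ, EM, FG, FJ, FL, GM, JL, LM
  2-simplices (18): AEJ, AEM, AFG, AFL, AGM, AJL, BEG, BEJ, BFJ, BFL, BGM, BLM, DEG, DEM, DFG, DFJ, DJL, DLM

Hence C_0 ≅ Z^9, C_1 ≅ Z^27, C_2 ≅ Z^18.

∂_1: C_1 → C_0 sends each edge [p,q] (with p < q) to q − p. For instance
  ∂BL = L − B.
This gives a 9×27 integer matrix of rank 8; reducing to Smith normal form yields diagonal entries (1,1,1,1,1,1,1,1).

Boundary ∂_2: C_2 → C_1 acts by ∂[p,q,r] = [q,r] − [p,r] + [p,q]. For instance
  ∂BGM = GM − BM + BG,
  ∂BFJ = FJ − BJ + BF.
As a 27×18 matrix over Z this has rank 18, with invariant factors (1,1,1,1,1,1,1,1,1,1,1,1,1,1,1,1,1,2).

Reading off H_k = ker ∂_k / im ∂_{k+1}:

  H_0: rank C_0 − rank ∂_1 = 9 − 8 = 1, and the invariant factors of ∂_1 are all 1, so H_0 ≅ Z.
  H_1: rank ker ∂_1 − rank ∂_2 = (27 − 8) − 18 = 1, and ∂_2 has invariant factor 2 > 1, so H_1 ≅ Z × Z/2.
  H_2: rank ker ∂_2 − rank ∂_3 = (18 − 18) − 0 = 0, and there is no ∂_3, so H_2 ≅ 0.

As a check, the Euler characteristic is 9 − 27 + 18 = 0, which agrees with 1 − 1 + 0 = 0.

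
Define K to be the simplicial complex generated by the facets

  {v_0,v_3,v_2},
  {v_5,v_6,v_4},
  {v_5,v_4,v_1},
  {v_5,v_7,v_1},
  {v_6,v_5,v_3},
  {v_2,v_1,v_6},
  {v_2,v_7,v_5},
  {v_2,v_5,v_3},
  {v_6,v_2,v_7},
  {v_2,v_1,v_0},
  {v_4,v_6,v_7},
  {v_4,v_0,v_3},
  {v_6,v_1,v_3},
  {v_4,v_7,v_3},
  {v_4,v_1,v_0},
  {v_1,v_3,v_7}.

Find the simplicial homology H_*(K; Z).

Fix the vertex order v_0 < v_1 < v_2 < v_3 < v_4 < v_5 < v_6 < v_7 and write every simplex with vertices in increasing order. Then dim K = 2 and the simplices of K are:

  0-simplices (8): [v_0], [v_1], [v_2], [v_3], [v_4], [v_5], [v_6], [v_7]
  1-simplices (24): (24 of them)
  2-simplices (16): (16 of them)

giving chain groups C_0 ≅ Z^8, C_1 ≅ Z^24, C_2 ≅ Z^16.

The boundary map ∂_1: C_1 → C_0 sends each edge [p,q] (with p < q) to q − p.
This gives a 8×24 integer matrix of rank 7; reducing to Smith normal form yields diagonal entries (1,1,1,1,1,1,1).

∂_2: C_2 → C_1 maps a triangle to the signed sum of its edges. For instance
  ∂[v_0,v_2,v_3] = [v_2,v_3] − [v_0,v_3] + [v_0,v_2],
  ∂[v_4,v_5,v_6] = [v_5,v_6] − [v_4,v_6] + [v_4,v_5].
As a 24×16 matrix over Z this has rank 15, with invariant factors (1,1,1,1,1,1,1,1,1,1,1,1,1,1,1).

Reading off H_k = ker ∂_k / im ∂_{k+1}:

  H_0: rank C_0 − rank ∂_1 = 8 − 7 = 1, and the invariant factors of ∂_1 are all 1, so H_0 ≅ Z.
  H_1: rank ker ∂_1 − rank ∂_2 = (24 − 7) − 15 = 2, and the invariant factors of ∂_2 are all 1, so H_1 ≅ Z^2.
  H_2: rank ker ∂_2 − rank ∂_3 = (16 − 15) − 0 = 1, and there is no ∂_3, so H_2 ≅ Z.

H_0 = Z,  H_1 = Z^2,  H_2 = Z.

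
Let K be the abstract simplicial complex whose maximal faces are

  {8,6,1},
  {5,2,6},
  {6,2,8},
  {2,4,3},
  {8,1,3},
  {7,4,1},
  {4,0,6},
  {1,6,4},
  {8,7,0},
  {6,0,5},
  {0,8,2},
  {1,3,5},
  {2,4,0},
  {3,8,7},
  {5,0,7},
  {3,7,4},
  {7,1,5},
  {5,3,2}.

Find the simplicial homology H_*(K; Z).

Order the vertices as 0 < 1 < 2 < 3 < 4 < 5 < 6 < 7 < 8. Listing each simplex with vertices in this order, K has dimension 2 with simplices:

  0-simplices (9): [0], [1], [2], [3], [4], [5], [6], [7], [8]
  1-simplices (27): (27 of them)
  2-simplices (18): [0,2,4], [0,2,8], [0,4,6], [0,5,6], [0,5,7], [0,7,8], [1,3,5], [1,3,8], [1,4,6], [1,4,7], [1,5,7], [1,6,8], [2,3,4], [2,3,5], [2,5,6], [2,6,8], [3,4,7], [3,7,8]

so the chain groups are C_0 ≅ Z^9, C_1 ≅ Z^27, C_2 ≅ Z^18.

Boundary ∂_1: C_1 → C_0 sends each edge [p,q] (with p < q) to q − p. For instance
  ∂[0,7] = [7] − [0].
The resulting 9×27 matrix has rank 8, and its Smith normal form has invariant factors (1,1,1,1,1,1,1,1).

∂_2: C_2 → C_1 sends each 2-simplex [p,q,r] to [q,r] − [p,r] + [p,q]. For instance
  ∂[0,5,6] = [5,6] − [0,6] + [0,5],
  ∂[2,5,6] = [5,6] − [2,6] + [2,5].
The 27×18 boundary matrix has rank 18 and Smith normal form diag(1,1,1,1,1,1,1,1,1,1,1,1,1,1,1,1,1,2).

Now H_k = ker ∂_k / im ∂_{k+1}, so:

  H_0: rank C_0 − rank ∂_1 = 9 − 8 = 1, and the invariant factors of ∂_1 are all 1, so H_0 ≅ Z.
  H_1: rank ker ∂_1 − rank ∂_2 = (27 − 8) − 18 = 1, and ∂_2 has invariant factor 2 > 1, so H_1 ≅ Z ⊕ Z/2.
  H_2: rank ker ∂_2 − rank ∂_3 = (18 − 18) − 0 = 0, and there is no ∂_3, so H_2 ≅ 0.

As a check, the Euler characteristic is 9 − 27 + 18 = 0, which agrees with 1 − 1 + 0 = 0.

H_0 = Z,  H_1 = Z ⊕ Z/2,  H_2 = 0.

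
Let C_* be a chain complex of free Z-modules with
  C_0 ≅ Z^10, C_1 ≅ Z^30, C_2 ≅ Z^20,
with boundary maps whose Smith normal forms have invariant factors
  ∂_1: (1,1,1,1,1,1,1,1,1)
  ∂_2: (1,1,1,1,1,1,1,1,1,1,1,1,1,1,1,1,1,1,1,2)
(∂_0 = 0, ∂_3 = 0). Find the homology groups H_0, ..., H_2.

H_0: b_0 = 10 − 0 − 9 = 1; torsion from ∂_1 factors > 1: none. So H_0 = Z.
H_1: b_1 = 30 − 9 − 20 = 1; torsion from ∂_2 factors > 1: [2]. So H_1 = Z ⊕ Z_2.
H_2: b_2 = 20 − 20 − 0 = 0; torsion from ∂_3 factors > 1: none. So H_2 = 0.

H_0 = Z,  H_1 = Z ⊕ Z_2,  H_2 = 0.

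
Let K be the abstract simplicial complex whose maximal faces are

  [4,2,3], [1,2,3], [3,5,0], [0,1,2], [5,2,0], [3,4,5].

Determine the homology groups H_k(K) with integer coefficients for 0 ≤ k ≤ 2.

We work with the vertex ordering 0 < 1 < 2 < 3 < 4 < 5. The simplices of K, each written with vertices in increasing order, are:

  0-simplices (6): [0], [1], [2], [3], [4], [5]
  1-simplices (12): [0,1], [0,2], [0,3], [0,5], [1,2], [1,3], [2,3], [2,4], [2,5], [3,4], [3,5], [4,5]
  2-simplices (6): [0,1,2], [0,2,5], [0,3,5], [1,2,3], [2,3,4], [3,4,5]

so the chain groups are C_0 ≅ Z^6, C_1 ≅ Z^12, C_2 ≅ Z^6.

The boundary map ∂_1: C_1 → C_0 is given by ∂[p,q] = [q] − [p]. For instance
  ∂[1,3] = [3] − [1].
The 6×12 boundary matrix has rank 5 and Smith normal form diag(1,1,1,1,1).

The boundary map ∂_2: C_2 → C_1 sends each 2-simplex [p,q,r] to [q,r] − [p,r] + [p,q]. For instance
  ∂[0,2,5] = [2,5] − [0,5] + [0,2],
  ∂[3,4,5] = [4,5] − [3,5] + [3,4].
This gives a 12×6 integer matrix of rank 6; reducing to Smith normal form yields diagonal entries (1,1,1,1,1,1).

From H_k ≅ ker(∂_k) / im(∂_{k+1}) we obtain:

  H_0: rank C_0 − rank ∂_1 = 6 − 5 = 1, and the invariant factors of ∂_1 are all 1, so H_0 ≅ Z.
  H_1: rank ker ∂_1 − rank ∂_2 = (12 − 5) − 6 = 1, and the invariant factors of ∂_2 are all 1, so H_1 ≅ Z.
  H_2: rank ker ∂_2 − rank ∂_3 = (6 − 6) − 0 = 0, and there is no ∂_3, so H_2 ≅ 0.

H_0 ≅ Z,  H_1 ≅ Z,  H_2 = 0.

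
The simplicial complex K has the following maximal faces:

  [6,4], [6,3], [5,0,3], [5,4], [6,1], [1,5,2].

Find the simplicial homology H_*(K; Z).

H_0 ≅ Z,  H_1 ≅ Z^2,  H_2 = 0.

Order the vertices as 0 < 1 < 2 < 3 < 4 < 5 < 6. Listing each simplex with vertices in this order, K has dimension 2 with simplices:

  0-simplices (7): [0], [1], [2], [3], [4], [5], [6]
  1-simplices (10): [0,3], [0,5], [1,2], [1,5], [1,6], [2,5], [3,5], [3,6], [4,5], [4,6]
  2-simplices (2): [0,3,5], [1,2,5]

giving chain groups C_0 ≅ Z^7, C_1 ≅ Z^10, C_2 ≅ Z^2.

Boundary ∂_1: C_1 → C_0 is given by ∂[p,q] = [q] − [p]. For instance
  ∂[4,5] = [5] − [4].
As a 7×10 matrix over Z this has rank 6, with invariant factors (1,1,1,1,1,1).

∂_2: C_2 → C_1 acts by ∂[p,q,r] = [q,r] − [p,r] + [p,q]. For instance
  ∂[0,3,5] = [3,5] − [0,5] + [0,3],
  ∂[1,2,5] = [2,5] − [1,5] + [1,2].
As a 10×2 matrix over Z this has rank 2, with invariant factors (1,1).

From H_k ≅ ker(∂_k) / im(∂_{k+1}) we obtain:

  H_0: rank C_0 − rank ∂_1 = 7 − 6 = 1, and the invariant factors of ∂_1 are all 1, so H_0 = Z.
  H_1: rank ker ∂_1 − rank ∂_2 = (10 − 6) − 2 = 2, and the invariant factors of ∂_2 are all 1, so H_1 = Z^2.
  H_2: rank ker ∂_2 − rank ∂_3 = (2 − 2) − 0 = 0, and there is no ∂_3, so H_2 = 0.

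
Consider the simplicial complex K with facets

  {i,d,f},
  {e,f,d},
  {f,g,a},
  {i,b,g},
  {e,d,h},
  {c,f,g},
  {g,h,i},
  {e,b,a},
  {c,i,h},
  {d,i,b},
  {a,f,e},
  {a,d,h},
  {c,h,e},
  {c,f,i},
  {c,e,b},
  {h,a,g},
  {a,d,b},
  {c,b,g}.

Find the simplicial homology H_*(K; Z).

We work with the vertex ordering a < b < c < d < e < f < g < h < i. The simplices of K, each written with vertices in increasing order, are:

  0-simplices (9): a, b, c, d, e, f, g, h, i
  1-simplices (27): ab, ad, ae, af, ag, ah, bc, bd, be, bg, bi, ce, cf, cg, ch, ci, de, df, dh, di, ef, eh, fg, fi, gh, gi, hi
  2-simplices (18): abd, abe, adh, aef, afg, agh, bce, bcg, bdi, bgi, ceh, cfg, cfi, chi, def, deh, dfi, ghi

giving chain groups C_0 ≅ Z^9, C_1 ≅ Z^27, C_2 ≅ Z^18.

Boundary ∂_1: C_1 → C_0 is given by ∂[p,q] = [q] − [p].
As a 9×27 matrix over Z this has rank 8, with invariant factors (1,1,1,1,1,1,1,1).

Boundary ∂_2: C_2 → C_1 maps a triangle to the signed sum of its edges. For instance
  ∂abd = bd − ad + ab,
  ∂deh = eh − dh + de.
As a 27×18 matrix over Z this has rank 18, with invariant factors (1,1,1,1,1,1,1,1,1,1,1,1,1,1,1,1,1,2).

Now H_k = ker ∂_k / im ∂_{k+1}, so:

  H_0: rank C_0 − rank ∂_1 = 9 − 8 = 1, and the invariant factors of ∂_1 are all 1, so H_0 = Z.
  H_1: rank ker ∂_1 − rank ∂_2 = (27 − 8) − 18 = 1, and ∂_2 has invariant factor 2 > 1, so H_1 = Z ⊕ Z/2.
  H_2: rank ker ∂_2 − rank ∂_3 = (18 − 18) − 0 = 0, and there is no ∂_3, so H_2 = 0.

(K is a triangulation of the Klein bottle.)

H_0 ≅ Z,  H_1 ≅ Z ⊕ Z/2,  H_2 = 0.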